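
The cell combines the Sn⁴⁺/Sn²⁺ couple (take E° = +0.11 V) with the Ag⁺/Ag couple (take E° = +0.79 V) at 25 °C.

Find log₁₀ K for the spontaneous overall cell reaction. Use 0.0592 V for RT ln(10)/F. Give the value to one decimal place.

Cathode: Ag⁺/Ag; anode: Sn⁴⁺/Sn²⁺. E°cell = +0.68 V, n = 2.
log K = nE°cell / 0.0592 = (2)(+0.68) / 0.0592 = 23.0.

23.0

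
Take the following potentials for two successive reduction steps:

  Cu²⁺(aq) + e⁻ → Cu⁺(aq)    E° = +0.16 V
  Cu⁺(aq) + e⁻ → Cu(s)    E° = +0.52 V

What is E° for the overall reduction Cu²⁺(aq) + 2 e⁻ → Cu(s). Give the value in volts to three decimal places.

+0.340 V

Standard free energies of sequential steps add: ΔG°₃ = ΔG°₁ + ΔG°₂, so n₃E°₃ = n₁E°₁ + n₂E°₂.
E°₃ = (1×+0.16 + 1×+0.52) / 2 = (+0.680) / 2 = +0.340 V.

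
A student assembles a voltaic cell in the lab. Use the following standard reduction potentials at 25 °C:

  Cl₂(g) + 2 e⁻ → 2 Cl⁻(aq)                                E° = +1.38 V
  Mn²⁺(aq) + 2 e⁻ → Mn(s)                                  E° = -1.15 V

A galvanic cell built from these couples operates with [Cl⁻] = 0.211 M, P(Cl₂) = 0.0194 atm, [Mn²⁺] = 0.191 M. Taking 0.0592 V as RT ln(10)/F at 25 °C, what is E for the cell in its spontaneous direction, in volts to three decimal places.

Cl₂/Cl⁻ is the cathode (higher E°), Mn²⁺/Mn the anode: E°cell = +1.38 − (-1.15) = +2.53 V, n = 2.
Overall: Cl₂(g) + Mn(s) → 2 Cl⁻(aq) + Mn²⁺(aq)
Q = [Cl⁻]^2·[Mn²⁺] / (P(Cl₂)); log Q = -0.358.
E = E° − (0.0592/n) log Q = +2.53 − (0.0592/2)(-0.358) = +2.541 V.

+2.541 V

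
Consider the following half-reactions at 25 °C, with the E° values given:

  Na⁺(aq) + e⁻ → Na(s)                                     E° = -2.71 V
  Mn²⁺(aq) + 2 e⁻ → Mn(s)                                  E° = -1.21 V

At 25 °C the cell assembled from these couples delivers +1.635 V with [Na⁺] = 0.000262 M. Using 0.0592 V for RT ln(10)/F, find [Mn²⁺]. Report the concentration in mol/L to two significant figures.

0.0025 M

Mn²⁺/Mn is the cathode, Na⁺/Na the anode: E°cell = +1.50 V, n = 2.
Overall reaction: Mn²⁺(aq) + 2 Na(s) → Mn(s) + 2 Na⁺(aq); Q = [Na⁺]^2/[Mn²⁺]^1.
From E = E° − (0.0592/n) log Q: log Q = (E° − E)·n/0.0592 = (+1.50 − (+1.635))·2/0.0592 = -4.5608.
So 1·log[Mn²⁺] = 2·log(0.000262) − log Q = -7.1634 − (-4.5608) = -2.6026; [Mn²⁺] = 10^(-2.6026) ≈ 0.0025 M.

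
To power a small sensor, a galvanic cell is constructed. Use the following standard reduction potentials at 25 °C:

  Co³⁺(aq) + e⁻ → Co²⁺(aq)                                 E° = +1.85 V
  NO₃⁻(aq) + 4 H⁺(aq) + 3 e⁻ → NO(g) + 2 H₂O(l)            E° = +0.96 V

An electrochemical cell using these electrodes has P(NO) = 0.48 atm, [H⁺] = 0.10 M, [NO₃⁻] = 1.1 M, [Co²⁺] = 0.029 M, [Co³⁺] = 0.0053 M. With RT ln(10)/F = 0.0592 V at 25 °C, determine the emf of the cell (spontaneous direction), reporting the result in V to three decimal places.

Co³⁺/Co²⁺ is the cathode (higher E°), NO₃⁻/NO the anode: E°cell = +1.85 − (+0.96) = +0.89 V, n = 3.
Overall: 3 Co³⁺(aq) + NO(g) + 2 H₂O(l) → 3 Co²⁺(aq) + NO₃⁻(aq) + 4 H⁺(aq)
Q = [Co²⁺]^3·[NO₃⁻]·[H⁺]^4 / ([Co³⁺]^3·P(NO)); log Q = -1.425.
E = E° − (0.0592/n) log Q = +0.89 − (0.0592/3)(-1.425) = +0.918 V.

+0.918 V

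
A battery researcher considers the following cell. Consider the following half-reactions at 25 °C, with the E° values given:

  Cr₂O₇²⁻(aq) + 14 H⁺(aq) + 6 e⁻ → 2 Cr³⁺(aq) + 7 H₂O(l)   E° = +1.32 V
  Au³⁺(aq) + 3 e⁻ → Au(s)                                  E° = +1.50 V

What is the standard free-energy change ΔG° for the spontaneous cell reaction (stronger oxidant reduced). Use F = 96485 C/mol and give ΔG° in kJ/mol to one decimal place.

-104.2 kJ/mol

Au³⁺/Au (E° = +1.50 V) is the cathode; Cr₂O₇²⁻/Cr³⁺ (E° = +1.32 V) is the anode, so E°cell = +0.18 V.
Balancing electrons gives n = 6 (lcm of 3 and 6).
ΔG° = −nFE° = −(6)(96485)(+0.18) = -104,204 J = -104.2 kJ/mol.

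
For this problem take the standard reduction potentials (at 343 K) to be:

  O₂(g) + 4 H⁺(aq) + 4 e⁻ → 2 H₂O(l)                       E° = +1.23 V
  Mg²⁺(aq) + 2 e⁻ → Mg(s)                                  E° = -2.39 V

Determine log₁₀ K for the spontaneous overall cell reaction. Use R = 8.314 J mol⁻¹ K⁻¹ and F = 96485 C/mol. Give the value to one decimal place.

Cathode: O₂/H₂O; anode: Mg²⁺/Mg. E°cell = (+1.23) − (-2.39) = +3.62 V, with n = 4.
ΔG° = −nFE° = −RT ln K, so ln K = nFE°/(RT) = (4)(96485)(+3.62) / ((8.314)(343)) = 489.919.
log₁₀ K = 489.919 / ln 10 = 212.8.

212.8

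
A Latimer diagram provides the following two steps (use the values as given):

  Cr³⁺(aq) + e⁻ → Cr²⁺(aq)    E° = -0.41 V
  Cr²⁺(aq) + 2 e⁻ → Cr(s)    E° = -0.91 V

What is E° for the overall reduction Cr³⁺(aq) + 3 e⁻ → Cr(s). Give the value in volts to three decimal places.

Adding the free-energy changes (−nFE°) of the two steps gives −n₃FE°₃ = −n₁FE°₁ − n₂FE°₂.
E°₃ = (1×-0.41 + 2×-0.91) / 3 = (-2.230) / 3 = -0.743 V.

-0.743 V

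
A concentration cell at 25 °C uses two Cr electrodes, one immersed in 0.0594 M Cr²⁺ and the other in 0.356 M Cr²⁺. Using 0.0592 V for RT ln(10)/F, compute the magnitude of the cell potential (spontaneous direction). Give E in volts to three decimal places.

+0.023 V

For a concentration cell E°cell = 0. The 0.356 M side is the cathode (reduction is favoured where [Cr²⁺] is higher).
With n = 2, E = −(0.0592/2) log([Cr²⁺]ₐₙ/[Cr²⁺]꜀ₐₜ) = −(0.0592/2) log(0.0594/0.356) = −(0.0592/2)(-0.778) = +0.023 V.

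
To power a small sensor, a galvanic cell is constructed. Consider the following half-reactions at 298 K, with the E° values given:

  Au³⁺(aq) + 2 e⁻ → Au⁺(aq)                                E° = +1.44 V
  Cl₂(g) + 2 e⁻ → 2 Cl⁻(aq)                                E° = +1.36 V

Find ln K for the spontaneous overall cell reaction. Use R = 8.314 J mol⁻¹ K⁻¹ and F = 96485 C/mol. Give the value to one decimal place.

6.2

Cathode: Au³⁺/Au⁺; anode: Cl₂/Cl⁻. E°cell = (+1.44) − (+1.36) = +0.08 V, with n = 2.
ΔG° = −nFE° = −RT ln K, so ln K = nFE°/(RT) = (2)(96485)(+0.08) / ((8.314)(298)) = 6.231.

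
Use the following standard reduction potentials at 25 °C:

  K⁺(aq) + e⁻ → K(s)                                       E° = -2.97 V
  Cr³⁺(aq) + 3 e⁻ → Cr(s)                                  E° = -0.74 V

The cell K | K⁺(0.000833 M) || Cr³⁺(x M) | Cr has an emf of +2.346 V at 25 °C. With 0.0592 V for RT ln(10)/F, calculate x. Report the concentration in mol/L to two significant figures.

Cr³⁺/Cr is the cathode, K⁺/K the anode: E°cell = +2.23 V, n = 3.
Overall reaction: Cr³⁺(aq) + 3 K(s) → Cr(s) + 3 K⁺(aq); Q = [K⁺]^3/[Cr³⁺]^1.
From E = E° − (0.0592/n) log Q: log Q = (E° − E)·n/0.0592 = (+2.23 − (+2.346))·3/0.0592 = -5.8784.
So 1·log[Cr³⁺] = 3·log(0.000833) − log Q = -9.2381 − (-5.8784) = -3.3597; [Cr³⁺] = 10^(-3.3597) ≈ 0.00044 M.

0.00044 M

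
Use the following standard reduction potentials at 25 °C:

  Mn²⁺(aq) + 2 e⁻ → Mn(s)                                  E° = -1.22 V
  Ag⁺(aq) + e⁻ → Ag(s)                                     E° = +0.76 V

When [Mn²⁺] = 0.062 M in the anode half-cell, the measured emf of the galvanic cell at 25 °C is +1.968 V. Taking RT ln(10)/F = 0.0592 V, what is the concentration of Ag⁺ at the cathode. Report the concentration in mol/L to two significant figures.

Ag⁺/Ag is the cathode, Mn²⁺/Mn the anode: E°cell = +1.98 V, n = 2.
Overall reaction: 2 Ag⁺(aq) + Mn(s) → 2 Ag(s) + Mn²⁺(aq); Q = [Mn²⁺]^1/[Ag⁺]^2.
From E = E° − (0.0592/n) log Q: log Q = (E° − E)·n/0.0592 = (+1.98 − (+1.968))·2/0.0592 = 0.4054.
So 2·log[Ag⁺] = 1·log(0.062) − log Q = -1.2076 − (0.4054) = -1.6130; log[Ag⁺] = -1.6130 / 2 = -0.8065; [Ag⁺] = 10^(-0.8065) ≈ 0.16 M.

0.16 M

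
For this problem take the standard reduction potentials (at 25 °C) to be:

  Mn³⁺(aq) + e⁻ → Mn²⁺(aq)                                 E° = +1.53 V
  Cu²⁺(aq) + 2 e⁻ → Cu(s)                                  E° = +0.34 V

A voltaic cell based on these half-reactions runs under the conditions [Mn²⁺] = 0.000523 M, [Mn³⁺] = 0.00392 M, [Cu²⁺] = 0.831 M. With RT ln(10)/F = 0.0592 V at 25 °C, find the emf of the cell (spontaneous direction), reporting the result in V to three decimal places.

+1.244 V

Mn³⁺/Mn²⁺ is the cathode (higher E°), Cu²⁺/Cu the anode: E°cell = +1.53 − (+0.34) = +1.19 V, n = 2.
Overall: 2 Mn³⁺(aq) + Cu(s) → 2 Mn²⁺(aq) + Cu²⁺(aq)
Q = [Mn²⁺]^2·[Cu²⁺] / ([Mn³⁺]^2); log Q = -1.830.
E = E° − (0.0592/n) log Q = +1.19 − (0.0592/2)(-1.830) = +1.244 V.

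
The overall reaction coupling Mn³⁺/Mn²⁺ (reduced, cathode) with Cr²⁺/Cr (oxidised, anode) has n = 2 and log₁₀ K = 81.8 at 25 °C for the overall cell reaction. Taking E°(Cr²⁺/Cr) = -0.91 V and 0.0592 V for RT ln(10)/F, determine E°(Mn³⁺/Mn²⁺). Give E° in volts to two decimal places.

+1.51 V

E°cell = (0.0592/n)·log K = (0.0592/2)(81.8) = +2.421 V.
Since Mn³⁺/Mn²⁺ is the cathode and Cr²⁺/Cr the anode, E°cell = E°(Mn³⁺/Mn²⁺) − E°(Cr²⁺/Cr).
So E°(Mn³⁺/Mn²⁺) = E°cell + E°(Cr²⁺/Cr) = +2.421 + (-0.91) = +1.51 V.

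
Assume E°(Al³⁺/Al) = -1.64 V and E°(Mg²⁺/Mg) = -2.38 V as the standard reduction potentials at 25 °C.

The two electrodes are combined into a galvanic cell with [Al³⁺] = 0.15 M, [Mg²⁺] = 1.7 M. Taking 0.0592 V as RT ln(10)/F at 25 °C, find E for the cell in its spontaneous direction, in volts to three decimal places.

Al³⁺/Al is the cathode (higher E°), Mg²⁺/Mg the anode: E°cell = -1.64 − (-2.38) = +0.74 V, n = 6.
Overall: 2 Al³⁺(aq) + 3 Mg(s) → 2 Al(s) + 3 Mg²⁺(aq)
Q = [Mg²⁺]^3 / ([Al³⁺]^2); log Q = 2.339.
E = E° − (0.0592/n) log Q = +0.74 − (0.0592/6)(2.339) = +0.717 V.

+0.717 V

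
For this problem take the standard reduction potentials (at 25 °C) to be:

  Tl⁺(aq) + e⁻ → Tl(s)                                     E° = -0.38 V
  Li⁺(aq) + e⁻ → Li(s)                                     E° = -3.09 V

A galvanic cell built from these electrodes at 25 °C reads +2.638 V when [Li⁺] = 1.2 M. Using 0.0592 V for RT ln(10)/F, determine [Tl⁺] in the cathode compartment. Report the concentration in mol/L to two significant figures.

Tl⁺/Tl is the cathode, Li⁺/Li the anode: E°cell = +2.71 V, n = 1.
Overall reaction: Tl⁺(aq) + Li(s) → Tl(s) + Li⁺(aq); Q = [Li⁺]^1/[Tl⁺]^1.
From E = E° − (0.0592/n) log Q: log Q = (E° − E)·n/0.0592 = (+2.71 − (+2.638))·1/0.0592 = 1.2162.
So 1·log[Tl⁺] = 1·log(1.2) − log Q = 0.0792 − (1.2162) = -1.1370; [Tl⁺] = 10^(-1.1370) ≈ 0.073 M.

0.073 M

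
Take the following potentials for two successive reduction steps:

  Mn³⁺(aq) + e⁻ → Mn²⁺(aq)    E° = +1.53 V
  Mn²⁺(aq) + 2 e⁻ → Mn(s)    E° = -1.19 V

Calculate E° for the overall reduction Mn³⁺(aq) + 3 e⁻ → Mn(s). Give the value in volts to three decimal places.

Standard free energies of sequential steps add: ΔG°₃ = ΔG°₁ + ΔG°₂, so n₃E°₃ = n₁E°₁ + n₂E°₂.
E°₃ = (1×+1.53 + 2×-1.19) / 3 = (-0.850) / 3 = -0.283 V.
Simply averaging or adding the two E° values would be wrong; the electron-weighted sum is required.

-0.283 V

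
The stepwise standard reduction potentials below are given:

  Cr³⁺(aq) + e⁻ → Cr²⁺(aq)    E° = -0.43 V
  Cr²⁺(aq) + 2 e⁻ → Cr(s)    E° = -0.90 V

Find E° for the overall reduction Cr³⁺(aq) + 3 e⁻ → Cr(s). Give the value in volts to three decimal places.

-0.743 V

Adding the free-energy changes (−nFE°) of the two steps gives −n₃FE°₃ = −n₁FE°₁ − n₂FE°₂.
E°₃ = (1×-0.43 + 2×-0.90) / 3 = (-2.230) / 3 = -0.743 V.
Simply averaging or adding the two E° values would be wrong; the electron-weighted sum is required.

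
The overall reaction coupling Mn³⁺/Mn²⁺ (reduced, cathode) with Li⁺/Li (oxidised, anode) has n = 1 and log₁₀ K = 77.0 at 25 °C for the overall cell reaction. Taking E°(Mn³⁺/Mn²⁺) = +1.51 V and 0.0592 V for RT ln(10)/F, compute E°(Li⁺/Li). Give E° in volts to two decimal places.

E°cell = (0.0592/n)·log K = (0.0592/1)(77.0) = +4.558 V.
Since Mn³⁺/Mn²⁺ is the cathode and Li⁺/Li the anode, E°cell = E°(Mn³⁺/Mn²⁺) − E°(Li⁺/Li).
So E°(Li⁺/Li) = E°(Mn³⁺/Mn²⁺) − E°cell = (+1.51) − (+4.558) = -3.05 V.

-3.05 V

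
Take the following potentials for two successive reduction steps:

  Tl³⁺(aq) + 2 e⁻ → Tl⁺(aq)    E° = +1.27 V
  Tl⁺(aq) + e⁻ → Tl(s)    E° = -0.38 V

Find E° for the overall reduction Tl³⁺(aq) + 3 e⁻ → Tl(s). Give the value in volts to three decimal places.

+0.720 V

Standard free energies of sequential steps add: ΔG°₃ = ΔG°₁ + ΔG°₂, so n₃E°₃ = n₁E°₁ + n₂E°₂.
E°₃ = (2×+1.27 + 1×-0.38) / 3 = (+2.160) / 3 = +0.720 V.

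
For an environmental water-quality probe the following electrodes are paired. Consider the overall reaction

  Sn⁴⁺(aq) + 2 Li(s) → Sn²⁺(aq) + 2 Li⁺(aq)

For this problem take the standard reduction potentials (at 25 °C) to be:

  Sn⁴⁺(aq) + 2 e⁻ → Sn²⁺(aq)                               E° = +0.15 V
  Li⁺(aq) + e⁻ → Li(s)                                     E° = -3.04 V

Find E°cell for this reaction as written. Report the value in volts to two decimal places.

The Sn⁴⁺/Sn²⁺ couple has the higher reduction potential, so it is the cathode; Li⁺/Li is oxidised at the anode.
E°cell = E°(cathode) − E°(anode) = (+0.15) − (-3.04) = +3.19 V.

+3.19 V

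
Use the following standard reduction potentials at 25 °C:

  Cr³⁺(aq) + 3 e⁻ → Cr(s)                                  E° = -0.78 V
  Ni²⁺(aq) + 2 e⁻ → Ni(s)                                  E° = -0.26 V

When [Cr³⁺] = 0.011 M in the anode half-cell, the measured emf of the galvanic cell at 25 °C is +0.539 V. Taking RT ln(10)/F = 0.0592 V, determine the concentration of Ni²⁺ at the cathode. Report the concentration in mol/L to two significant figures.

0.22 M

Ni²⁺/Ni is the cathode, Cr³⁺/Cr the anode: E°cell = +0.52 V, n = 6.
Overall reaction: 3 Ni²⁺(aq) + 2 Cr(s) → 3 Ni(s) + 2 Cr³⁺(aq); Q = [Cr³⁺]^2/[Ni²⁺]^3.
From E = E° − (0.0592/n) log Q: log Q = (E° − E)·n/0.0592 = (+0.52 − (+0.539))·6/0.0592 = -1.9257.
So 3·log[Ni²⁺] = 2·log(0.011) − log Q = -3.9172 − (-1.9257) = -1.9915; log[Ni²⁺] = -1.9915 / 3 = -0.6638; [Ni²⁺] = 10^(-0.6638) ≈ 0.22 M.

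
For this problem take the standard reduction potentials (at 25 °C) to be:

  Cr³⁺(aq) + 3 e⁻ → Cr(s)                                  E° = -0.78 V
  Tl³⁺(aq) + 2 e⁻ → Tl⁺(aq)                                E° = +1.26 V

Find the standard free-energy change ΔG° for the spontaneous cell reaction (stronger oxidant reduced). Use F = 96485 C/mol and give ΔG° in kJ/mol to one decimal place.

Tl³⁺/Tl⁺ (E° = +1.26 V) is the cathode; Cr³⁺/Cr (E° = -0.78 V) is the anode, so E°cell = +2.04 V.
Balancing electrons gives n = 6 (lcm of 2 and 3).
ΔG° = −nFE° = −(6)(96485)(+2.04) = -1,180,976 J = -1181.0 kJ/mol.

-1181.0 kJ/mol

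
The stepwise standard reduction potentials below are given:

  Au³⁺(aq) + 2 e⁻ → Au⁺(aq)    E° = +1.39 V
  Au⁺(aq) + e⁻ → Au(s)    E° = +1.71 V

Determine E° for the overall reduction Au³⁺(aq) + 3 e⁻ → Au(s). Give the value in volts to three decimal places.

Adding the free-energy changes (−nFE°) of the two steps gives −n₃FE°₃ = −n₁FE°₁ − n₂FE°₂.
E°₃ = (2×+1.39 + 1×+1.71) / 3 = (+4.490) / 3 = +1.497 V.

+1.497 V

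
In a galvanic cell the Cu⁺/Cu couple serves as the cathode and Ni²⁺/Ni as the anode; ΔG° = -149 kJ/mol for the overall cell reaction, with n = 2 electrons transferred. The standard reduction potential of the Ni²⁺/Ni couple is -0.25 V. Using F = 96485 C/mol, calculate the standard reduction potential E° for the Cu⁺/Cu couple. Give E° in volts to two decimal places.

+0.52 V

E°cell = −ΔG°/(nF) = −(-149×10³)/((2)(96485)) = +0.772 V.
Since Cu⁺/Cu is the cathode and Ni²⁺/Ni the anode, E°cell = E°(Cu⁺/Cu) − E°(Ni²⁺/Ni).
So E°(Cu⁺/Cu) = E°cell + E°(Ni²⁺/Ni) = +0.772 + (-0.25) = +0.52 V.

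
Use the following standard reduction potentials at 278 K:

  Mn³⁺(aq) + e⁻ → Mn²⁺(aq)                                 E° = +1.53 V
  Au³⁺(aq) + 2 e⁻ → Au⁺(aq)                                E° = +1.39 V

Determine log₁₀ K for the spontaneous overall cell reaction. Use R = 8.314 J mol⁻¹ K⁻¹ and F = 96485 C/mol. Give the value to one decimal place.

Cathode: Mn³⁺/Mn²⁺; anode: Au³⁺/Au⁺. E°cell = (+1.53) − (+1.39) = +0.14 V, with n = 2.
ΔG° = −nFE° = −RT ln K, so ln K = nFE°/(RT) = (2)(96485)(+0.14) / ((8.314)(278)) = 11.689.
log₁₀ K = 11.689 / ln 10 = 5.1.

5.1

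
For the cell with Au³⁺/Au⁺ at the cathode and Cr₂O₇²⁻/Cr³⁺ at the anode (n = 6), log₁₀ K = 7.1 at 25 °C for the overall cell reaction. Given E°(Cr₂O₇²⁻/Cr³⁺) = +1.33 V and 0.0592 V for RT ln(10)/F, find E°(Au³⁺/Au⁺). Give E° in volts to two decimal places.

+1.40 V

E°cell = (0.0592/n)·log K = (0.0592/6)(7.1) = +0.070 V.
Since Au³⁺/Au⁺ is the cathode and Cr₂O₇²⁻/Cr³⁺ the anode, E°cell = E°(Au³⁺/Au⁺) − E°(Cr₂O₇²⁻/Cr³⁺).
So E°(Au³⁺/Au⁺) = E°cell + E°(Cr₂O₇²⁻/Cr³⁺) = +0.070 + (+1.33) = +1.40 V.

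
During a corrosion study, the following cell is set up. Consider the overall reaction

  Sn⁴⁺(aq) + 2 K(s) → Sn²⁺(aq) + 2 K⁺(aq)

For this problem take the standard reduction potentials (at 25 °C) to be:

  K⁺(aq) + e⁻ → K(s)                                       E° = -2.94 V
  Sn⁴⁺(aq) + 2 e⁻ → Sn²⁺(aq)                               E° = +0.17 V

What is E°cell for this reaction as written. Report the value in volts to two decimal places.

The Sn⁴⁺/Sn²⁺ couple has the higher reduction potential, so it is the cathode; K⁺/K is oxidised at the anode.
E°cell = E°(cathode) − E°(anode) = (+0.17) − (-2.94) = +3.11 V.
Since E°cell > 0, the reaction is spontaneous under standard conditions.

+3.11 V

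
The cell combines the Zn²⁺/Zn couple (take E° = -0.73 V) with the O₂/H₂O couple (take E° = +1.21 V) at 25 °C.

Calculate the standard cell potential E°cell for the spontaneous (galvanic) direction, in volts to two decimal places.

The O₂/H₂O couple has the higher reduction potential, so it is the cathode; Zn²⁺/Zn is oxidised at the anode.
E°cell = E°(cathode) − E°(anode) = (+1.21) − (-0.73) = +1.94 V.

+1.94 V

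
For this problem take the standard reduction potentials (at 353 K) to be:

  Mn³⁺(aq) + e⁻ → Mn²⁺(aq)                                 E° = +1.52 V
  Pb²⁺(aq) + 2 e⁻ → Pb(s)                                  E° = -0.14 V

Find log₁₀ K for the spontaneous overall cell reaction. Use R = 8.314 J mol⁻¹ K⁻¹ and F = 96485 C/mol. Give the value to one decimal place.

47.4

Cathode: Mn³⁺/Mn²⁺; anode: Pb²⁺/Pb. E°cell = (+1.52) − (-0.14) = +1.66 V, with n = 2.
ΔG° = −nFE° = −RT ln K, so ln K = nFE°/(RT) = (2)(96485)(+1.66) / ((8.314)(353)) = 109.147.
log₁₀ K = 109.147 / ln 10 = 47.4.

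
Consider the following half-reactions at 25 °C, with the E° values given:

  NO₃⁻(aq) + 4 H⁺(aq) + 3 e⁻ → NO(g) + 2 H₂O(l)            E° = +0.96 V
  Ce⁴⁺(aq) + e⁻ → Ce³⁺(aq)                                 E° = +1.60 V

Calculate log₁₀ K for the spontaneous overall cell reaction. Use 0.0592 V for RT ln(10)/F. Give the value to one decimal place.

Cathode: Ce⁴⁺/Ce³⁺; anode: NO₃⁻/NO. E°cell = +0.64 V, n = 3.
log K = nE°cell / 0.0592 = (3)(+0.64) / 0.0592 = 32.4.

32.4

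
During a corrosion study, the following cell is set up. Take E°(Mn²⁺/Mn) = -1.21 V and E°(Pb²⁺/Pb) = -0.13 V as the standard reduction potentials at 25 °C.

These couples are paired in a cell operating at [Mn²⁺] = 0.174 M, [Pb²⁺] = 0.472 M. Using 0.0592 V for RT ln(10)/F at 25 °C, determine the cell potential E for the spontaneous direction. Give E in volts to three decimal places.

Pb²⁺/Pb is the cathode (higher E°), Mn²⁺/Mn the anode: E°cell = -0.13 − (-1.21) = +1.08 V, n = 2.
Overall: Pb²⁺(aq) + Mn(s) → Pb(s) + Mn²⁺(aq)
Q = [Mn²⁺] / ([Pb²⁺]); log Q = -0.433.
E = E° − (0.0592/n) log Q = +1.08 − (0.0592/2)(-0.433) = +1.093 V.

+1.093 V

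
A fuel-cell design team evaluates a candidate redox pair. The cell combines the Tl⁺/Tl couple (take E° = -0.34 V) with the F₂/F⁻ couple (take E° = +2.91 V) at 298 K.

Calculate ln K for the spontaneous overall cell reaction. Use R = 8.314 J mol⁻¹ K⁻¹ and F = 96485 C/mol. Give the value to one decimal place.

253.1

Cathode: F₂/F⁻; anode: Tl⁺/Tl. E°cell = (+2.91) − (-0.34) = +3.25 V, with n = 2.
ΔG° = −nFE° = −RT ln K, so ln K = nFE°/(RT) = (2)(96485)(+3.25) / ((8.314)(298)) = 253.132.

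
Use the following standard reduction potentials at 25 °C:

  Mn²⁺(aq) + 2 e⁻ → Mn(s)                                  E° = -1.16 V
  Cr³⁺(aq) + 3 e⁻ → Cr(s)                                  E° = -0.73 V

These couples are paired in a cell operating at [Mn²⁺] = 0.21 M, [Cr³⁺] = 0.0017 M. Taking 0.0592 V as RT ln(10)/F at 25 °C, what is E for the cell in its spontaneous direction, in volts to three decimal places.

+0.395 V

Cr³⁺/Cr is the cathode (higher E°), Mn²⁺/Mn the anode: E°cell = -0.73 − (-1.16) = +0.43 V, n = 6.
Overall: 2 Cr³⁺(aq) + 3 Mn(s) → 2 Cr(s) + 3 Mn²⁺(aq)
Q = [Mn²⁺]^3 / ([Cr³⁺]^2); log Q = 3.506.
E = E° − (0.0592/n) log Q = +0.43 − (0.0592/6)(3.506) = +0.395 V.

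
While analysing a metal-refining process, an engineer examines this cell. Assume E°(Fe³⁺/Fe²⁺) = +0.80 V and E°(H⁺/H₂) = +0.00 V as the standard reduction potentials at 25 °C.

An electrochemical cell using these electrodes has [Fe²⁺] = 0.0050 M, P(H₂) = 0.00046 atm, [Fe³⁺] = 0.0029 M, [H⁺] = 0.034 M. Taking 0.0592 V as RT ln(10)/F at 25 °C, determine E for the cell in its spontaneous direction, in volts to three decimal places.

+0.774 V

Fe³⁺/Fe²⁺ is the cathode (higher E°), H⁺/H₂ the anode: E°cell = +0.80 − (+0.00) = +0.80 V, n = 2.
Overall: 2 Fe³⁺(aq) + H₂(g) → 2 Fe²⁺(aq) + 2 H⁺(aq)
Q = [Fe²⁺]^2·[H⁺]^2 / ([Fe³⁺]^2·P(H₂)); log Q = 0.873.
E = E° − (0.0592/n) log Q = +0.80 − (0.0592/2)(0.873) = +0.774 V.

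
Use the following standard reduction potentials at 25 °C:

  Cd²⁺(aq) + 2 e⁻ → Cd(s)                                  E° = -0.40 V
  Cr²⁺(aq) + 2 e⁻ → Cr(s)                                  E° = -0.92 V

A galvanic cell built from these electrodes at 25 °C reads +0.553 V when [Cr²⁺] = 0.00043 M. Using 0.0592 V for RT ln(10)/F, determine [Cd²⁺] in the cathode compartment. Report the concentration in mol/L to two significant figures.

Cd²⁺/Cd is the cathode, Cr²⁺/Cr the anode: E°cell = +0.52 V, n = 2.
Overall reaction: Cd²⁺(aq) + Cr(s) → Cd(s) + Cr²⁺(aq); Q = [Cr²⁺]^1/[Cd²⁺]^1.
From E = E° − (0.0592/n) log Q: log Q = (E° − E)·n/0.0592 = (+0.52 − (+0.553))·2/0.0592 = -1.1149.
So 1·log[Cd²⁺] = 1·log(0.00043) − log Q = -3.3665 − (-1.1149) = -2.2516; [Cd²⁺] = 10^(-2.2516) ≈ 0.0056 M.

0.0056 M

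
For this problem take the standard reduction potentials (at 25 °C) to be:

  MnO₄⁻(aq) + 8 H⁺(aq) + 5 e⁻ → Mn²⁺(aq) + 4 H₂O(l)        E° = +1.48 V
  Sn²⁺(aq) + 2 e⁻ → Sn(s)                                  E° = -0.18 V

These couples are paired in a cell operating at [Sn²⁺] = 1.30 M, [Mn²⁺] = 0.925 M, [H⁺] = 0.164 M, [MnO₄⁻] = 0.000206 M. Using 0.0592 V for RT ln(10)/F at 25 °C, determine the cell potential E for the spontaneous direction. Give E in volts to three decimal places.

MnO₄⁻/Mn²⁺ is the cathode (higher E°), Sn²⁺/Sn the anode: E°cell = +1.48 − (-0.18) = +1.66 V, n = 10.
Overall: 2 MnO₄⁻(aq) + 16 H⁺(aq) + 5 Sn(s) → 2 Mn²⁺(aq) + 8 H₂O(l) + 5 Sn²⁺(aq)
Q = [Mn²⁺]^2·[Sn²⁺]^5 / ([MnO₄⁻]^2·[H⁺]^16); log Q = 20.437.
E = E° − (0.0592/n) log Q = +1.66 − (0.0592/10)(20.437) = +1.539 V.

+1.539 V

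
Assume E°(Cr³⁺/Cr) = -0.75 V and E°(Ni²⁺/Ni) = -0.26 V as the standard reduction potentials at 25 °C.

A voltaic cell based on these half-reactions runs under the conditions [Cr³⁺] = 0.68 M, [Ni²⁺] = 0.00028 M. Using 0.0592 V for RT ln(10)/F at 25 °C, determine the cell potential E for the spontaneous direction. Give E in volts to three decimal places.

Ni²⁺/Ni is the cathode (higher E°), Cr³⁺/Cr the anode: E°cell = -0.26 − (-0.75) = +0.49 V, n = 6.
Overall: 3 Ni²⁺(aq) + 2 Cr(s) → 3 Ni(s) + 2 Cr³⁺(aq)
Q = [Cr³⁺]^2 / ([Ni²⁺]^3); log Q = 10.324.
E = E° − (0.0592/n) log Q = +0.49 − (0.0592/6)(10.324) = +0.388 V.

+0.388 V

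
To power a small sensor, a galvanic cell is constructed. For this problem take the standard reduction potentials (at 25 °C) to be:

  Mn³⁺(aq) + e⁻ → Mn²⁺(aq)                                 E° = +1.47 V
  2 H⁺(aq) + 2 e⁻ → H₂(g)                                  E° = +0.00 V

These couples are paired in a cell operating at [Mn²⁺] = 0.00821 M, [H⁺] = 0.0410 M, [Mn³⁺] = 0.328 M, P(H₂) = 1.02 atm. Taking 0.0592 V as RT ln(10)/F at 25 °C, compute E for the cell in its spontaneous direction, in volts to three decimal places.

Mn³⁺/Mn²⁺ is the cathode (higher E°), H⁺/H₂ the anode: E°cell = +1.47 − (+0.00) = +1.47 V, n = 2.
Overall: 2 Mn³⁺(aq) + H₂(g) → 2 Mn²⁺(aq) + 2 H⁺(aq)
Q = [Mn²⁺]^2·[H⁺]^2 / ([Mn³⁺]^2·P(H₂)); log Q = -5.986.
E = E° − (0.0592/n) log Q = +1.47 − (0.0592/2)(-5.986) = +1.647 V.

+1.647 V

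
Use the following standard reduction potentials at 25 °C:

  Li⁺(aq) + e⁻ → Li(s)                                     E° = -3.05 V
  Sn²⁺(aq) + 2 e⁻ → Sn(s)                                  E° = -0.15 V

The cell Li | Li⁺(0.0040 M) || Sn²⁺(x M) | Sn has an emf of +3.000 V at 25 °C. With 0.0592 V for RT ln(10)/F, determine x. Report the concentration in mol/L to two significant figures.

0.038 M

Sn²⁺/Sn is the cathode, Li⁺/Li the anode: E°cell = +2.90 V, n = 2.
Overall reaction: Sn²⁺(aq) + 2 Li(s) → Sn(s) + 2 Li⁺(aq); Q = [Li⁺]^2/[Sn²⁺]^1.
From E = E° − (0.0592/n) log Q: log Q = (E° − E)·n/0.0592 = (+2.90 − (+3.000))·2/0.0592 = -3.3784.
So 1·log[Sn²⁺] = 2·log(0.004) − log Q = -4.7959 − (-3.3784) = -1.4175; [Sn²⁺] = 10^(-1.4175) ≈ 0.038 M.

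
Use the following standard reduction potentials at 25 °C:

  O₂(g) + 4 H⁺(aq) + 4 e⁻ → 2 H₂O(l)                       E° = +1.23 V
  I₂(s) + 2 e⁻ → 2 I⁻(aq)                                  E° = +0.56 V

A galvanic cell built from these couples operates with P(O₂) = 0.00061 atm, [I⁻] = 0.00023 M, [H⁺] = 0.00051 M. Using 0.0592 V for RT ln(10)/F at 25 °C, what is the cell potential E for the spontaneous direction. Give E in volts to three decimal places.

+0.212 V

O₂/H₂O is the cathode (higher E°), I₂/I⁻ the anode: E°cell = +1.23 − (+0.56) = +0.67 V, n = 4.
Overall: O₂(g) + 4 H⁺(aq) + 4 I⁻(aq) → 2 H₂O(l) + 2 I₂(s)
Q = 1 / (P(O₂)·[H⁺]^4·[I⁻]^4); log Q = 30.937.
E = E° − (0.0592/n) log Q = +0.67 − (0.0592/4)(30.937) = +0.212 V.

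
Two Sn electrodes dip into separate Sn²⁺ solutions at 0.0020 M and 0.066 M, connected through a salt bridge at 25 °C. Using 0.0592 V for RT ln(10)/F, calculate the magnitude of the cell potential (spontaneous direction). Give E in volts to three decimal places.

For a concentration cell E°cell = 0. The 0.066 M side is the cathode (reduction is favoured where [Sn²⁺] is higher).
With n = 2, E = −(0.0592/2) log([Sn²⁺]ₐₙ/[Sn²⁺]꜀ₐₜ) = −(0.0592/2) log(0.002/0.066) = −(0.0592/2)(-1.519) = +0.045 V.

+0.045 V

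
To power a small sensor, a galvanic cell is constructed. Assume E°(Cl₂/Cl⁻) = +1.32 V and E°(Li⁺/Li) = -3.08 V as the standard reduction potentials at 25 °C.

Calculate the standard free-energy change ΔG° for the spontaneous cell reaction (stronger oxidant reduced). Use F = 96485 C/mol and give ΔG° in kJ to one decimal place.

-849.1 kJ

Cl₂/Cl⁻ (E° = +1.32 V) is the cathode; Li⁺/Li (E° = -3.08 V) is the anode, so E°cell = +4.40 V.
Balancing electrons gives n = 2 (lcm of 2 and 1).
ΔG° = −nFE° = −(2)(96485)(+4.40) = -849,068 J = -849.1 kJ.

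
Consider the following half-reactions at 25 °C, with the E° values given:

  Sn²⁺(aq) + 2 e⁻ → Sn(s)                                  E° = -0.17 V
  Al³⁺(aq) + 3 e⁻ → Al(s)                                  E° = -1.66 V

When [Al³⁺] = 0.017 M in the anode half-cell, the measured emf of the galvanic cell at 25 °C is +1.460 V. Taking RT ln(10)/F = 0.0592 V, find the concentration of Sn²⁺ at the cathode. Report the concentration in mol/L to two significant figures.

0.0064 M

Sn²⁺/Sn is the cathode, Al³⁺/Al the anode: E°cell = +1.49 V, n = 6.
Overall reaction: 3 Sn²⁺(aq) + 2 Al(s) → 3 Sn(s) + 2 Al³⁺(aq); Q = [Al³⁺]^2/[Sn²⁺]^3.
From E = E° − (0.0592/n) log Q: log Q = (E° − E)·n/0.0592 = (+1.49 − (+1.460))·6/0.0592 = 3.0405.
So 3·log[Sn²⁺] = 2·log(0.017) − log Q = -3.5391 − (3.0405) = -6.5796; log[Sn²⁺] = -6.5796 / 3 = -2.1932; [Sn²⁺] = 10^(-2.1932) ≈ 0.0064 M.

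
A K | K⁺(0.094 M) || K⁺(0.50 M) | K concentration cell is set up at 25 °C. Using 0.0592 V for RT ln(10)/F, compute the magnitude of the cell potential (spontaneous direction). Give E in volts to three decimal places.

For a concentration cell E°cell = 0. The 0.50 M side is the cathode (reduction is favoured where [K⁺] is higher).
With n = 1, E = −(0.0592/1) log([K⁺]ₐₙ/[K⁺]꜀ₐₜ) = −(0.0592/1) log(0.094/0.5) = −(0.0592/1)(-0.726) = +0.043 V.

+0.043 V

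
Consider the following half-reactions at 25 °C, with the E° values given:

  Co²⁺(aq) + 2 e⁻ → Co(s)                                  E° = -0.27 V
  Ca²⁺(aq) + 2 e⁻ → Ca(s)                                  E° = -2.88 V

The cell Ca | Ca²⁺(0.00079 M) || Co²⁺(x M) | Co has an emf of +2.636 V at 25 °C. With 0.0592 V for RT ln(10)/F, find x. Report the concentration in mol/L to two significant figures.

0.0060 M

Co²⁺/Co is the cathode, Ca²⁺/Ca the anode: E°cell = +2.61 V, n = 2.
Overall reaction: Co²⁺(aq) + Ca(s) → Co(s) + Ca²⁺(aq); Q = [Ca²⁺]^1/[Co²⁺]^1.
From E = E° − (0.0592/n) log Q: log Q = (E° − E)·n/0.0592 = (+2.61 − (+2.636))·2/0.0592 = -0.8784.
So 1·log[Co²⁺] = 1·log(0.00079) − log Q = -3.1024 − (-0.8784) = -2.2240; [Co²⁺] = 10^(-2.2240) ≈ 0.0060 M.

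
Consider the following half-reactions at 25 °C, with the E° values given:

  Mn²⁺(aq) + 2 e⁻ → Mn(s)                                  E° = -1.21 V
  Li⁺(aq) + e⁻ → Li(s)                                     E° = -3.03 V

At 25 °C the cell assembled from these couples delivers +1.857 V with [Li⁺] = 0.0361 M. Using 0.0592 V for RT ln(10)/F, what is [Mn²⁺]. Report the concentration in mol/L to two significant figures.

Mn²⁺/Mn is the cathode, Li⁺/Li the anode: E°cell = +1.82 V, n = 2.
Overall reaction: Mn²⁺(aq) + 2 Li(s) → Mn(s) + 2 Li⁺(aq); Q = [Li⁺]^2/[Mn²⁺]^1.
From E = E° − (0.0592/n) log Q: log Q = (E° − E)·n/0.0592 = (+1.82 − (+1.857))·2/0.0592 = -1.2500.
So 1·log[Mn²⁺] = 2·log(0.0361) − log Q = -2.8850 − (-1.2500) = -1.6350; [Mn²⁺] = 10^(-1.6350) ≈ 0.023 M.

0.023 M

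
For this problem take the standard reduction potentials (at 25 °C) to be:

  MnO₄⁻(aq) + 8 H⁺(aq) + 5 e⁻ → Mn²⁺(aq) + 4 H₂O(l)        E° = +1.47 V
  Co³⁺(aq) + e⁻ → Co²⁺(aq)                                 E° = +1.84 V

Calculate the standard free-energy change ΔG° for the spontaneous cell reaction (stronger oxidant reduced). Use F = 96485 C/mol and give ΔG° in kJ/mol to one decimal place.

Co³⁺/Co²⁺ (E° = +1.84 V) is the cathode; MnO₄⁻/Mn²⁺ (E° = +1.47 V) is the anode, so E°cell = +0.37 V.
Balancing electrons gives n = 5 (lcm of 1 and 5).
ΔG° = −nFE° = −(5)(96485)(+0.37) = -178,497 J = -178.5 kJ/mol.

-178.5 kJ/mol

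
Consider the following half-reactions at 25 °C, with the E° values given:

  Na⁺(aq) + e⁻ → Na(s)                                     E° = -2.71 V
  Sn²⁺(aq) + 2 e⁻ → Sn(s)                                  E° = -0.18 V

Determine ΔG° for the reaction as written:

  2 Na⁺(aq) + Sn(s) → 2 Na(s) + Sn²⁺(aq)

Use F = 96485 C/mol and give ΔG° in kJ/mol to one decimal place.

As written, Na⁺/Na is reduced (cathode) and Sn²⁺/Sn is oxidised (anode), so E°cell = (-2.71) − (-0.18) = -2.53 V.
Balancing electrons gives n = 2.
ΔG° = −nFE° = −(2)(96485)(-2.53) = 488,214 J = +488.2 kJ/mol.

+488.2 kJ/mol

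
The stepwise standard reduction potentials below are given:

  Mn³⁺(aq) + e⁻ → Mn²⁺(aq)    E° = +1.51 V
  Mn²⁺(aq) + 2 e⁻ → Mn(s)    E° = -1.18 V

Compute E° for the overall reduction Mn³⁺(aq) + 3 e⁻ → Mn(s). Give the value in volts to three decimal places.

Since ΔG° = −nFE° is additive over sequential reductions, n₃E°₃ = n₁E°₁ + n₂E°₂.
E°₃ = (1×+1.51 + 2×-1.18) / 3 = (-0.850) / 3 = -0.283 V.

-0.283 V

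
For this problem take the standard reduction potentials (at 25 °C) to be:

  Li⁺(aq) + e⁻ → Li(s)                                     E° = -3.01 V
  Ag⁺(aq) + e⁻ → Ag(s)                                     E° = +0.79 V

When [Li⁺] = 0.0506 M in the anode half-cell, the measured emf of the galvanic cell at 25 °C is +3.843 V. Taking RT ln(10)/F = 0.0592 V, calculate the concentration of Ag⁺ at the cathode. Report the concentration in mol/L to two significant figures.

Ag⁺/Ag is the cathode, Li⁺/Li the anode: E°cell = +3.80 V, n = 1.
Overall reaction: Ag⁺(aq) + Li(s) → Ag(s) + Li⁺(aq); Q = [Li⁺]^1/[Ag⁺]^1.
From E = E° − (0.0592/n) log Q: log Q = (E° − E)·n/0.0592 = (+3.80 − (+3.843))·1/0.0592 = -0.7264.
So 1·log[Ag⁺] = 1·log(0.0506) − log Q = -1.2958 − (-0.7264) = -0.5694; [Ag⁺] = 10^(-0.5694) ≈ 0.27 M.

0.27 M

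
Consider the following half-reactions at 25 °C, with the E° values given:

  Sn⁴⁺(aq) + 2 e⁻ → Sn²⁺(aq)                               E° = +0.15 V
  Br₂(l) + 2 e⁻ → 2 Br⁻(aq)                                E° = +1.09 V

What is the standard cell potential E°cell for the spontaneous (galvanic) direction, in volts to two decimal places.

+0.94 V

The Br₂/Br⁻ couple has the higher reduction potential, so it is the cathode; Sn⁴⁺/Sn²⁺ is oxidised at the anode.
E°cell = E°(cathode) − E°(anode) = (+1.09) − (+0.15) = +0.94 V.
Since E°cell > 0, the reaction is spontaneous under standard conditions.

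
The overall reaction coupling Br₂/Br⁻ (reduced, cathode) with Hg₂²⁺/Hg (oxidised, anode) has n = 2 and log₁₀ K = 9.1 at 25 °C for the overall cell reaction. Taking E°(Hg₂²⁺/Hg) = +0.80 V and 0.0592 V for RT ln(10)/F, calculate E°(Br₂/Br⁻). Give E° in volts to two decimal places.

+1.07 V

E°cell = (0.0592/n)·log K = (0.0592/2)(9.1) = +0.269 V.
Since Br₂/Br⁻ is the cathode and Hg₂²⁺/Hg the anode, E°cell = E°(Br₂/Br⁻) − E°(Hg₂²⁺/Hg).
So E°(Br₂/Br⁻) = E°cell + E°(Hg₂²⁺/Hg) = +0.269 + (+0.80) = +1.07 V.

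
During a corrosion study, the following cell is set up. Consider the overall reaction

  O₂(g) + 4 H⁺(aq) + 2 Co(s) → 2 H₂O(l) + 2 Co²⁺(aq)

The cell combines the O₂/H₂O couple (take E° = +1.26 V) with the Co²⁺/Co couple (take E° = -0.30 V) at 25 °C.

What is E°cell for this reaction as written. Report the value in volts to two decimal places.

The O₂/H₂O couple has the higher reduction potential, so it is the cathode; Co²⁺/Co is oxidised at the anode.
E°cell = E°(cathode) − E°(anode) = (+1.26) − (-0.30) = +1.56 V.

+1.56 V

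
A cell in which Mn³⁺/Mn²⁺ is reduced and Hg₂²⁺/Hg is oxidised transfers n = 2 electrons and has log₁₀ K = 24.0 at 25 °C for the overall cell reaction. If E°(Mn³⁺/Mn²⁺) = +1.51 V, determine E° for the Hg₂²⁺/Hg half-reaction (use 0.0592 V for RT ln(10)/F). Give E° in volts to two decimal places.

E°cell = (0.0592/n)·log K = (0.0592/2)(24.0) = +0.710 V.
Since Mn³⁺/Mn²⁺ is the cathode and Hg₂²⁺/Hg the anode, E°cell = E°(Mn³⁺/Mn²⁺) − E°(Hg₂²⁺/Hg).
So E°(Hg₂²⁺/Hg) = E°(Mn³⁺/Mn²⁺) − E°cell = (+1.51) − (+0.710) = +0.80 V.

+0.80 V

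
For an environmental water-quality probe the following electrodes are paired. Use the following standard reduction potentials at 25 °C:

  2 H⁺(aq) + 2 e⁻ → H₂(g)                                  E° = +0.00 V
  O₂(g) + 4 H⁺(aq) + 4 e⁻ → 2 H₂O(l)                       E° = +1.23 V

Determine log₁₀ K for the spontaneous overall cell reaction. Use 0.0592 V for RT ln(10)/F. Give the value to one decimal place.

Cathode: O₂/H₂O; anode: H⁺/H₂. E°cell = +1.23 V, n = 4.
log K = nE°cell / 0.0592 = (4)(+1.23) / 0.0592 = 83.1.

83.1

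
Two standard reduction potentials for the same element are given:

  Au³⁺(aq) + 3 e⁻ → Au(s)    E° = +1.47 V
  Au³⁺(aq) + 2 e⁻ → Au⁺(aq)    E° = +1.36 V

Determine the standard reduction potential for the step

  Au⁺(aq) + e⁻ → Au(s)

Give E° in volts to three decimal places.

Sequential free energies add, so n₃E°₃ = n₁E°₁ + n₂E°₂.
With n₃ = 3, and the known step contributing 2×(+1.36) V, the unknown satisfies 1·E° = 3×(+1.47) − 2×(+1.36) = +1.690.
E° = +1.690 / 1 = +1.690 V.

+1.690 V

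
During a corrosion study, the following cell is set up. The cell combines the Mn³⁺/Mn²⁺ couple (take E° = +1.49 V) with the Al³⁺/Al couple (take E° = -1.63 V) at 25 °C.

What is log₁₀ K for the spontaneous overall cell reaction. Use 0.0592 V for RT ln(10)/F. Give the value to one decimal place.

158.1

Cathode: Mn³⁺/Mn²⁺; anode: Al³⁺/Al. E°cell = +3.12 V, n = 3.
log K = nE°cell / 0.0592 = (3)(+3.12) / 0.0592 = 158.1.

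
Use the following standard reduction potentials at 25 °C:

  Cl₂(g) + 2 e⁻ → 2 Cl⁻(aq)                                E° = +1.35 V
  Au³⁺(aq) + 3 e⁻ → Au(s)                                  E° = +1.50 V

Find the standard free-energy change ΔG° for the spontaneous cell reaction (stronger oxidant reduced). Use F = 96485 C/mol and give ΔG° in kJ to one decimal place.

-86.8 kJ

Au³⁺/Au (E° = +1.50 V) is the cathode; Cl₂/Cl⁻ (E° = +1.35 V) is the anode, so E°cell = +0.15 V.
Balancing electrons gives n = 6 (lcm of 3 and 2).
ΔG° = −nFE° = −(6)(96485)(+0.15) = -86,836 J = -86.8 kJ.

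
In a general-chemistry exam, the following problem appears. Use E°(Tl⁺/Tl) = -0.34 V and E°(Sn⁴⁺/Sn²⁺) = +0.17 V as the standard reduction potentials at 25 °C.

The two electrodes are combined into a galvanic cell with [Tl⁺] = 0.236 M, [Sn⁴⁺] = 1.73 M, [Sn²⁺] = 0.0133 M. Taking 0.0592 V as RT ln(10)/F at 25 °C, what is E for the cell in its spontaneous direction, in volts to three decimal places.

+0.610 V

Sn⁴⁺/Sn²⁺ is the cathode (higher E°), Tl⁺/Tl the anode: E°cell = +0.17 − (-0.34) = +0.51 V, n = 2.
Overall: Sn⁴⁺(aq) + 2 Tl(s) → Sn²⁺(aq) + 2 Tl⁺(aq)
Q = [Sn²⁺]·[Tl⁺]^2 / ([Sn⁴⁺]); log Q = -3.368.
E = E° − (0.0592/n) log Q = +0.51 − (0.0592/2)(-3.368) = +0.610 V.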